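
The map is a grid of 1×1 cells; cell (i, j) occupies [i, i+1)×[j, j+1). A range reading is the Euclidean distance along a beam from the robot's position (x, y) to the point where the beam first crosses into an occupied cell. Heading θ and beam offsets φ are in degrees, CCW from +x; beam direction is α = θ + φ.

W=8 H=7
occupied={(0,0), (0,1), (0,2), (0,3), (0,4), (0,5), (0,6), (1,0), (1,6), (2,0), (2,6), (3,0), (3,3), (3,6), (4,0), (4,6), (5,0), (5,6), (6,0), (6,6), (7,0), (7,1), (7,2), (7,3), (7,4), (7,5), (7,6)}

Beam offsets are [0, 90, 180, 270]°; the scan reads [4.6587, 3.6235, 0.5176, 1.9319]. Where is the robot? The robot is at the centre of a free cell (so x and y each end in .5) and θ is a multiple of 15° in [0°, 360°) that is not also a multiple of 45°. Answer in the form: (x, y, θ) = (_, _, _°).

Candidates: 29 free-cell centres × 16 headings = 464 poses. Raycast each; keep the one whose scan matches to 4 dp.
  (5.5, 4.5, 120°): beam 1 = 1.7321 ≠ 4.6587 ✗
  (2.5, 4.5, 120°): beam 1 = 1.7321 ≠ 4.6587 ✗
  (4.5, 5.5, 330°): beam 1 = 2.8868 ≠ 4.6587 ✗
  (1.5, 2.5, 165°): beam 1 = 0.5176 ≠ 4.6587 ✗
  (2.5, 4.5, 300°): beam 1 = 1.0000 ≠ 4.6587 ✗
  …
  (4.5, 1.5, 75°): r_1=4.6587, r_2=3.6235, r_3=0.5176, r_4=1.9319 — all match ✓
Unique over the lattice → pose = (4.5, 1.5, 75°).

(x, y, θ) = (4.5, 1.5, 75°)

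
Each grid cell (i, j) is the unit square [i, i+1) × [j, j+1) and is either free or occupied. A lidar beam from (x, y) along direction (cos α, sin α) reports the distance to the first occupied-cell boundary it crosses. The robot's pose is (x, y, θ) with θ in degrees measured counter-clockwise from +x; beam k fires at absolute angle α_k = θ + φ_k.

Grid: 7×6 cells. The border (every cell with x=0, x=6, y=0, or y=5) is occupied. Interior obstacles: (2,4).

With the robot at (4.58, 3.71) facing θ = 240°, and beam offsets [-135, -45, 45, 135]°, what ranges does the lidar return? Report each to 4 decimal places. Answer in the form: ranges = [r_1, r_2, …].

beam 1: φ=-135°, α=105°
  direction (-0.2588, 0.9659); cell (4,3); t to first gridline: x 2.2409, y 0.3002 (then +3.8637 / +1.0353)
    (4,4) via y @ 0.3002
    (4,5) via y @ 1.3355  # hit
  → r_1 = 1.3355
beam 2: φ=-45°, α=195°
  direction (-0.9659, -0.2588); cell (4,3); t to first gridline: x 0.6005, y 2.7432 (then +1.0353 / +3.8637)
    (3,3) via x @ 0.6005
    (2,3) via x @ 1.6357
    (1,3) via x @ 2.6710
    (1,2) via y @ 2.7432
    (0,2) via x @ 3.7063  # hit
  → r_2 = 3.7063
beam 3: φ=45°, α=285°
  direction (0.2588, -0.9659); cell (4,3); t to first gridline: x 1.6228, y 0.7350 (then +3.8637 / +1.0353)
    (4,2) via y @ 0.7350
    (5,2) via x @ 1.6228
    (5,1) via y @ 1.7703
    (5,0) via y @ 2.8056  # hit
  → r_3 = 2.8056
beam 4: φ=135°, α=15°
  direction (0.9659, 0.2588); cell (4,3); t to first gridline: x 0.4348, y 1.1205 (then +1.0353 / +3.8637)
    (5,3) via x @ 0.4348
    (5,4) via y @ 1.1205
    (6,4) via x @ 1.4701  # hit
  → r_4 = 1.4701

ranges = [1.3355, 3.7063, 2.8056, 1.4701]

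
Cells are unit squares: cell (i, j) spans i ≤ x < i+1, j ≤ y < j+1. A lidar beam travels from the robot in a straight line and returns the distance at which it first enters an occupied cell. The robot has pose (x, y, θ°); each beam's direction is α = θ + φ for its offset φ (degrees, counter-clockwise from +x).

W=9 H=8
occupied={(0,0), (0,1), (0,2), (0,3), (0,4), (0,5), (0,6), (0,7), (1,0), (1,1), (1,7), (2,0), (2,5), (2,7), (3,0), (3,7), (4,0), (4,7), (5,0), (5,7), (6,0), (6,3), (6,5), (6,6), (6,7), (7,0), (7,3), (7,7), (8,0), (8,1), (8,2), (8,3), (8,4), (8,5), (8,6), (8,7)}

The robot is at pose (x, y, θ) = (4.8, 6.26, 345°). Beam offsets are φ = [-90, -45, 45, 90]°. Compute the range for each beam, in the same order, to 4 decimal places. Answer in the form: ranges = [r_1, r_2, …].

beam 1: φ=-90°, α=255°
  cosα=-0.2588 sinα=-0.9659 | (4,6) | tMaxX 3.0910 tMaxY 0.2692 | tΔX 3.8637 tΔY 1.0353
    t=0.2692 [y] (4,5)
    t=1.3044 [y] (4,4)
    t=2.3397 [y] (4,3)
    t=3.0910 [x] (3,3)
    t=3.3750 [y] (3,2)
    t=4.4103 [y] (3,1)
    t=5.4456 [y] (3,0) — stop
  → r_1 = 5.4456
beam 2: φ=-45°, α=300°
  cosα=0.5000 sinα=-0.8660 | (4,6) | tMaxX 0.4000 tMaxY 0.3002 | tΔX 2.0000 tΔY 1.1547
    t=0.3002 [y] (4,5)
    t=0.4000 [x] (5,5)
    t=1.4549 [y] (5,4)
    t=2.4000 [x] (6,4)
    t=2.6096 [y] (6,3) — stop
  → r_2 = 2.6096
beam 3: φ=45°, α=30°
  cosα=0.8660 sinα=0.5000 | (4,6) | tMaxX 0.2309 tMaxY 1.4800 | tΔX 1.1547 tΔY 2.0000
    t=0.2309 [x] (5,6)
    t=1.3856 [x] (6,6) — stop
  → r_3 = 1.3856
beam 4: φ=90°, α=75°
  cosα=0.2588 sinα=0.9659 | (4,6) | tMaxX 0.7727 tMaxY 0.7661 | tΔX 3.8637 tΔY 1.0353
    t=0.7661 [y] (4,7) — stop
  → r_4 = 0.7661

ranges = [5.4456, 2.6096, 1.3856, 0.7661]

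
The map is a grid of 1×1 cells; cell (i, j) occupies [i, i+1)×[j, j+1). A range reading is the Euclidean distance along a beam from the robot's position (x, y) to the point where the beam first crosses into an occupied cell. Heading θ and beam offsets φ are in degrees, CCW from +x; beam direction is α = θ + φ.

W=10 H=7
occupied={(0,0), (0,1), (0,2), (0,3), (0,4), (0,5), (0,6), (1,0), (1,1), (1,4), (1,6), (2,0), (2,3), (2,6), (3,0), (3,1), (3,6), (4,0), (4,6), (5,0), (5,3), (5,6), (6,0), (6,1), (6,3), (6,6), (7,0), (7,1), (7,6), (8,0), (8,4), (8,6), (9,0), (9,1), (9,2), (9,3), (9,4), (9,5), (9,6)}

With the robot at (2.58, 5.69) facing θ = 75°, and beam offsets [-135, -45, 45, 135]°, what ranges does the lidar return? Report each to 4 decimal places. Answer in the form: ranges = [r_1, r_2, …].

beam 1: φ=-135°, α=300°
  d=(0.5000,-0.8660)  start (2,5)  tX=0.8400 tY=0.7967  stride 1/|dx|=2.0000 1/|dy|=1.1547
    cross y-line → (2,4), t=0.7967
    cross x-line → (3,4), t=0.8400
    cross y-line → (3,3), t=1.9514
    cross x-line → (4,3), t=2.8400
    cross y-line → (4,2), t=3.1061
    cross y-line → (4,1), t=4.2608
    cross x-line → (5,1), t=4.8400
    cross y-line → (5,0), t=5.4155 (wall)
  → r_1 = 5.4155
beam 2: φ=-45°, α=30°
  d=(0.8660,0.5000)  start (2,5)  tX=0.4850 tY=0.6200  stride 1/|dx|=1.1547 1/|dy|=2.0000
    cross x-line → (3,5), t=0.4850
    cross y-line → (3,6), t=0.6200 (wall)
  → r_2 = 0.6200
beam 3: φ=45°, α=120°
  d=(-0.5000,0.8660)  start (2,5)  tX=1.1600 tY=0.3580  stride 1/|dx|=2.0000 1/|dy|=1.1547
    cross y-line → (2,6), t=0.3580 (wall)
  → r_3 = 0.3580
beam 4: φ=135°, α=210°
  d=(-0.8660,-0.5000)  start (2,5)  tX=0.6697 tY=1.3800  stride 1/|dx|=1.1547 1/|dy|=2.0000
    cross x-line → (1,5), t=0.6697
    cross y-line → (1,4), t=1.3800 (wall)
  → r_4 = 1.3800

ranges = [5.4155, 0.6200, 0.3580, 1.3800]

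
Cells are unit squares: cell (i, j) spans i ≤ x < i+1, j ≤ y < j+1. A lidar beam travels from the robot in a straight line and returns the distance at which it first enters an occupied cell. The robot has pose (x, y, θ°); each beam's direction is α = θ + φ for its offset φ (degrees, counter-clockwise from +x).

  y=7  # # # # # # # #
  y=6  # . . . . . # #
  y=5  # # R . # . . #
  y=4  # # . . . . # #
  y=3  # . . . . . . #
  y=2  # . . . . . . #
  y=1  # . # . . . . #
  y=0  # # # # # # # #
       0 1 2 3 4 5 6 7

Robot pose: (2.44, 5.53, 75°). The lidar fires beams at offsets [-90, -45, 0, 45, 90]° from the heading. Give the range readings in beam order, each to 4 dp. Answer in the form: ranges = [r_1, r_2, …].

beam 1: φ=-90°, α=345°
  d=(0.9659,-0.2588)  start (2,5)  tX=0.5798 tY=2.0478  stride 1/|dx|=1.0353 1/|dy|=3.8637
    cross x-line → (3,5), t=0.5798
    cross x-line → (4,5), t=1.6150 (wall)
  → r_1 = 1.6150
beam 2: φ=-45°, α=30°
  d=(0.8660,0.5000)  start (2,5)  tX=0.6466 tY=0.9400  stride 1/|dx|=1.1547 1/|dy|=2.0000
    cross x-line → (3,5), t=0.6466
    cross y-line → (3,6), t=0.9400
    cross x-line → (4,6), t=1.8013
    cross y-line → (4,7), t=2.9400 (wall)
  → r_2 = 2.9400
beam 3: φ=0°, α=75°
  d=(0.2588,0.9659)  start (2,5)  tX=2.1637 tY=0.4866  stride 1/|dx|=3.8637 1/|dy|=1.0353
    cross y-line → (2,6), t=0.4866
    cross y-line → (2,7), t=1.5219 (wall)
  → r_3 = 1.5219
beam 4: φ=45°, α=120°
  d=(-0.5000,0.8660)  start (2,5)  tX=0.8800 tY=0.5427  stride 1/|dx|=2.0000 1/|dy|=1.1547
    cross y-line → (2,6), t=0.5427
    cross x-line → (1,6), t=0.8800
    cross y-line → (1,7), t=1.6974 (wall)
  → r_4 = 1.6974
beam 5: φ=90°, α=165°
  d=(-0.9659,0.2588)  start (2,5)  tX=0.4555 tY=1.8159  stride 1/|dx|=1.0353 1/|dy|=3.8637
    cross x-line → (1,5), t=0.4555 (wall)
  → r_5 = 0.4555

ranges = [1.6150, 2.9400, 1.5219, 1.6974, 0.4555]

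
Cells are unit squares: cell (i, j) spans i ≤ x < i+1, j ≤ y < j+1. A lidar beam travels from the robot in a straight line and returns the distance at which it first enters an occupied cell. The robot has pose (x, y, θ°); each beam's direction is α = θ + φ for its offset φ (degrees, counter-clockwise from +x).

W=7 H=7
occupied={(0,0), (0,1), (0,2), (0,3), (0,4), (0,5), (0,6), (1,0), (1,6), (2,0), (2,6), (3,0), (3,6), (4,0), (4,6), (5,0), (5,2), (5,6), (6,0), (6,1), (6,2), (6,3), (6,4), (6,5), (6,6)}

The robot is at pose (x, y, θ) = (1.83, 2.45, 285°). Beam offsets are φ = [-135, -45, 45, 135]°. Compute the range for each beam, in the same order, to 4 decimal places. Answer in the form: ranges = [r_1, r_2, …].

ranges = [0.9584, 1.6600, 2.9000, 4.0992]

beam 1: φ=-135°, α=150°
  d=(-0.8660,0.5000)  start (1,2)  tX=0.9584 tY=1.1000  stride 1/|dx|=1.1547 1/|dy|=2.0000
    cross x-line → (0,2), t=0.9584 (wall)
  → r_1 = 0.9584
beam 2: φ=-45°, α=240°
  d=(-0.5000,-0.8660)  start (1,2)  tX=1.6600 tY=0.5196  stride 1/|dx|=2.0000 1/|dy|=1.1547
    cross y-line → (1,1), t=0.5196
    cross x-line → (0,1), t=1.6600 (wall)
  → r_2 = 1.6600
beam 3: φ=45°, α=330°
  d=(0.8660,-0.5000)  start (1,2)  tX=0.1963 tY=0.9000  stride 1/|dx|=1.1547 1/|dy|=2.0000
    cross x-line → (2,2), t=0.1963
    cross y-line → (2,1), t=0.9000
    cross x-line → (3,1), t=1.3510
    cross x-line → (4,1), t=2.5057
    cross y-line → (4,0), t=2.9000 (wall)
  → r_3 = 2.9000
beam 4: φ=135°, α=60°
  d=(0.5000,0.8660)  start (1,2)  tX=0.3400 tY=0.6351  stride 1/|dx|=2.0000 1/|dy|=1.1547
    cross x-line → (2,2), t=0.3400
    cross y-line → (2,3), t=0.6351
    cross y-line → (2,4), t=1.7898
    cross x-line → (3,4), t=2.3400
    cross y-line → (3,5), t=2.9445
    cross y-line → (3,6), t=4.0992 (wall)
  → r_4 = 4.0992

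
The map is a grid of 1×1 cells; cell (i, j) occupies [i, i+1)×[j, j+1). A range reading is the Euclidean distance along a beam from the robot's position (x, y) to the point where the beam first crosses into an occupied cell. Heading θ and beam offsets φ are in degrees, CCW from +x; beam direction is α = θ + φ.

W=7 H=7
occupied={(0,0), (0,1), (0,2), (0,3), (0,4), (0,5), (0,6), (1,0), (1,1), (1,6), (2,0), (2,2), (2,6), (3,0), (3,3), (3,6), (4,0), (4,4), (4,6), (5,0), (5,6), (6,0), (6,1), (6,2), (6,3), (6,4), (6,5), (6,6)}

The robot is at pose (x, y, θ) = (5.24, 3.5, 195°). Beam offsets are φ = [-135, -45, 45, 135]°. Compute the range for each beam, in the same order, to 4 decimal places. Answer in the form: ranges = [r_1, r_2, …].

ranges = [1.5200, 1.0000, 2.8868, 0.8776]

beam 1: φ=-135°, α=60°
  d=(0.5000,0.8660)  start (5,3)  tX=1.5200 tY=0.5774  stride 1/|dx|=2.0000 1/|dy|=1.1547
    cross y-line → (5,4), t=0.5774
    cross x-line → (6,4), t=1.5200 (wall)
  → r_1 = 1.5200
beam 2: φ=-45°, α=150°
  d=(-0.8660,0.5000)  start (5,3)  tX=0.2771 tY=1.0000  stride 1/|dx|=1.1547 1/|dy|=2.0000
    cross x-line → (4,3), t=0.2771
    cross y-line → (4,4), t=1.0000 (wall)
  → r_2 = 1.0000
beam 3: φ=45°, α=240°
  d=(-0.5000,-0.8660)  start (5,3)  tX=0.4800 tY=0.5774  stride 1/|dx|=2.0000 1/|dy|=1.1547
    cross x-line → (4,3), t=0.4800
    cross y-line → (4,2), t=0.5774
    cross y-line → (4,1), t=1.7321
    cross x-line → (3,1), t=2.4800
    cross y-line → (3,0), t=2.8868 (wall)
  → r_3 = 2.8868
beam 4: φ=135°, α=330°
  d=(0.8660,-0.5000)  start (5,3)  tX=0.8776 tY=1.0000  stride 1/|dx|=1.1547 1/|dy|=2.0000
    cross x-line → (6,3), t=0.8776 (wall)
  → r_4 = 0.8776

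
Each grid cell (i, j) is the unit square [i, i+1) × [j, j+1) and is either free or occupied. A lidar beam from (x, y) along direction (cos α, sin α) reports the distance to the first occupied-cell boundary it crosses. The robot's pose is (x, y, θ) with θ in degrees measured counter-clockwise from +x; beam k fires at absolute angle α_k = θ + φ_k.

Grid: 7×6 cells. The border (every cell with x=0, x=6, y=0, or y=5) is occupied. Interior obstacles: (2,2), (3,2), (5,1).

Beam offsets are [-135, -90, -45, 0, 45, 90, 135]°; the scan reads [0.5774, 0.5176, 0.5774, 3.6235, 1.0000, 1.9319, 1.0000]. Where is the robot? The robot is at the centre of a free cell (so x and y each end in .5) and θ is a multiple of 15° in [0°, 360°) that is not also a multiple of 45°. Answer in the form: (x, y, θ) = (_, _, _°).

Candidates: 17 free-cell centres × 16 headings = 272 poses. Raycast each; keep the one whose scan matches to 4 dp.
  (2.5, 1.5, 60°): beam 1 = 0.5176 ≠ 0.5774 ✗
  (5.5, 4.5, 165°): beam 4 = 1.9319 ≠ 3.6235 ✗
  (4.5, 4.5, 240°): beam 1 = 0.5176 ≠ 0.5774 ✗
  (1.5, 2.5, 345°): beam 2 = 1.5529 ≠ 0.5176 ✗
  (1.5, 3.5, 120°): beam 1 = 1.9319 ≠ 0.5774 ✗
  …
  (4.5, 1.5, 75°): r_1=0.5774, r_2=0.5176, r_3=0.5774, r_4=3.6235, r_5=1.0000, r_6=1.9319, r_7=1.0000 — all match ✓
No second candidate reproduces the full scan.

(x, y, θ) = (4.5, 1.5, 75°)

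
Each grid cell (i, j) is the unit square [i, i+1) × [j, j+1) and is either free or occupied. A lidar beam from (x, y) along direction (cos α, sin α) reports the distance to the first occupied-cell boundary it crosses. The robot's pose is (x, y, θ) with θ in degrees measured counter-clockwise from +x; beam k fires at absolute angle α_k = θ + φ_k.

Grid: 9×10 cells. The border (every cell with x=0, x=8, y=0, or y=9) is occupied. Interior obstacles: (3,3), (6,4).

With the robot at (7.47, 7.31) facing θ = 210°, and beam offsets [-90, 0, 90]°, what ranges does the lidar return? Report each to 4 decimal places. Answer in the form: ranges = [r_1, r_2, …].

beam 1: φ=-90°, α=120°
  d=(-0.5000,0.8660)  start (7,7)  tX=0.9400 tY=0.7967  stride 1/|dx|=2.0000 1/|dy|=1.1547
    cross y-line → (7,8), t=0.7967
    cross x-line → (6,8), t=0.9400
    cross y-line → (6,9), t=1.9514 (wall)
  → r_1 = 1.9514
beam 2: φ=0°, α=210°
  d=(-0.8660,-0.5000)  start (7,7)  tX=0.5427 tY=0.6200  stride 1/|dx|=1.1547 1/|dy|=2.0000
    cross x-line → (6,7), t=0.5427
    cross y-line → (6,6), t=0.6200
    cross x-line → (5,6), t=1.6974
    cross y-line → (5,5), t=2.6200
    cross x-line → (4,5), t=2.8521
    cross x-line → (3,5), t=4.0068
    cross y-line → (3,4), t=4.6200
    cross x-line → (2,4), t=5.1615
    cross x-line → (1,4), t=6.3162
    cross y-line → (1,3), t=6.6200
    cross x-line → (0,3), t=7.4709 (wall)
  → r_2 = 7.4709
beam 3: φ=90°, α=300°
  d=(0.5000,-0.8660)  start (7,7)  tX=1.0600 tY=0.3580  stride 1/|dx|=2.0000 1/|dy|=1.1547
    cross y-line → (7,6), t=0.3580
    cross x-line → (8,6), t=1.0600 (wall)
  → r_3 = 1.0600

ranges = [1.9514, 7.4709, 1.0600]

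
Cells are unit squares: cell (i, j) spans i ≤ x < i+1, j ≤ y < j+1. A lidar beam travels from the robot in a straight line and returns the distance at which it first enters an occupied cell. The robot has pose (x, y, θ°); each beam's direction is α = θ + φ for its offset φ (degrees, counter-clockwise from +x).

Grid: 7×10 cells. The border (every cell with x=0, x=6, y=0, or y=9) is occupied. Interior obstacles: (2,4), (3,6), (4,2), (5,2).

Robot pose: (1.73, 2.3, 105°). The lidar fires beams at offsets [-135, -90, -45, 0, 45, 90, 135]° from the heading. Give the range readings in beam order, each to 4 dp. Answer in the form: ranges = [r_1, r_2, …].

beam 1: φ=-135°, α=330°
  dir = (cos 330°, sin 330°) = (0.8660, -0.5000); from cell (1,2)
  next x-line at t=0.3118, next y-line at t=0.6000; Δt_x=1.1547, Δt_y=2.0000
    x: enter (2,2) at t=0.3118
    y: enter (2,1) at t=0.6000
    x: enter (3,1) at t=1.4665
    y: enter (3,0) at t=2.6000 ← occupied
  → r_1 = 2.6000
beam 2: φ=-90°, α=15°
  dir = (cos 15°, sin 15°) = (0.9659, 0.2588); from cell (1,2)
  next x-line at t=0.2795, next y-line at t=2.7046; Δt_x=1.0353, Δt_y=3.8637
    x: enter (2,2) at t=0.2795
    x: enter (3,2) at t=1.3148
    x: enter (4,2) at t=2.3501 ← occupied
  → r_2 = 2.3501
beam 3: φ=-45°, α=60°
  dir = (cos 60°, sin 60°) = (0.5000, 0.8660); from cell (1,2)
  next x-line at t=0.5400, next y-line at t=0.8083; Δt_x=2.0000, Δt_y=1.1547
    x: enter (2,2) at t=0.5400
    y: enter (2,3) at t=0.8083
    y: enter (2,4) at t=1.9630 ← occupied
  → r_3 = 1.9630
beam 4: φ=0°, α=105°
  dir = (cos 105°, sin 105°) = (-0.2588, 0.9659); from cell (1,2)
  next x-line at t=2.8205, next y-line at t=0.7247; Δt_x=3.8637, Δt_y=1.0353
    y: enter (1,3) at t=0.7247
    y: enter (1,4) at t=1.7600
    y: enter (1,5) at t=2.7952
    x: enter (0,5) at t=2.8205 ← occupied
  → r_4 = 2.8205
beam 5: φ=45°, α=150°
  dir = (cos 150°, sin 150°) = (-0.8660, 0.5000); from cell (1,2)
  next x-line at t=0.8429, next y-line at t=1.4000; Δt_x=1.1547, Δt_y=2.0000
    x: enter (0,2) at t=0.8429 ← occupied
  → r_5 = 0.8429
beam 6: φ=90°, α=195°
  dir = (cos 195°, sin 195°) = (-0.9659, -0.2588); from cell (1,2)
  next x-line at t=0.7558, next y-line at t=1.1591; Δt_x=1.0353, Δt_y=3.8637
    x: enter (0,2) at t=0.7558 ← occupied
  → r_6 = 0.7558
beam 7: φ=135°, α=240°
  dir = (cos 240°, sin 240°) = (-0.5000, -0.8660); from cell (1,2)
  next x-line at t=1.4600, next y-line at t=0.3464; Δt_x=2.0000, Δt_y=1.1547
    y: enter (1,1) at t=0.3464
    x: enter (0,1) at t=1.4600 ← occupied
  → r_7 = 1.4600

ranges = [2.6000, 2.3501, 1.9630, 2.8205, 0.8429, 0.7558, 1.4600]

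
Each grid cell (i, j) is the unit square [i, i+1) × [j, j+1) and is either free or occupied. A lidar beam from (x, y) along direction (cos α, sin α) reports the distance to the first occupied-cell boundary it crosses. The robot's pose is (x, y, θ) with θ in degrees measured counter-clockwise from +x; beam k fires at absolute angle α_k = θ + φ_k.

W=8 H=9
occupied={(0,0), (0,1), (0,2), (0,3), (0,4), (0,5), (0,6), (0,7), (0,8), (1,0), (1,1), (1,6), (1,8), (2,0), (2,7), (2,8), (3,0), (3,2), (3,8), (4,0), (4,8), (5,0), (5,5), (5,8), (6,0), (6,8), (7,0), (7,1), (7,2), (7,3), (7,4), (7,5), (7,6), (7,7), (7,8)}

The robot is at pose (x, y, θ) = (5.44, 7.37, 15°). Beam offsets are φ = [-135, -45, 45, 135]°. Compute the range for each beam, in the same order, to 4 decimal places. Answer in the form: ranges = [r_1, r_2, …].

beam 1: φ=-135°, α=240°
  dir = (cos 240°, sin 240°) = (-0.5000, -0.8660); from cell (5,7)
  next x-line at t=0.8800, next y-line at t=0.4272; Δt_x=2.0000, Δt_y=1.1547
    y: enter (5,6) at t=0.4272
    x: enter (4,6) at t=0.8800
    y: enter (4,5) at t=1.5819
    y: enter (4,4) at t=2.7366
    x: enter (3,4) at t=2.8800
    y: enter (3,3) at t=3.8913
    x: enter (2,3) at t=4.8800
    y: enter (2,2) at t=5.0460
    y: enter (2,1) at t=6.2007
    x: enter (1,1) at t=6.8800 ← occupied
  → r_1 = 6.8800
beam 2: φ=-45°, α=330°
  dir = (cos 330°, sin 330°) = (0.8660, -0.5000); from cell (5,7)
  next x-line at t=0.6466, next y-line at t=0.7400; Δt_x=1.1547, Δt_y=2.0000
    x: enter (6,7) at t=0.6466
    y: enter (6,6) at t=0.7400
    x: enter (7,6) at t=1.8013 ← occupied
  → r_2 = 1.8013
beam 3: φ=45°, α=60°
  dir = (cos 60°, sin 60°) = (0.5000, 0.8660); from cell (5,7)
  next x-line at t=1.1200, next y-line at t=0.7275; Δt_x=2.0000, Δt_y=1.1547
    y: enter (5,8) at t=0.7275 ← occupied
  → r_3 = 0.7275
beam 4: φ=135°, α=150°
  dir = (cos 150°, sin 150°) = (-0.8660, 0.5000); from cell (5,7)
  next x-line at t=0.5081, next y-line at t=1.2600; Δt_x=1.1547, Δt_y=2.0000
    x: enter (4,7) at t=0.5081
    y: enter (4,8) at t=1.2600 ← occupied
  → r_4 = 1.2600

ranges = [6.8800, 1.8013, 0.7275, 1.2600]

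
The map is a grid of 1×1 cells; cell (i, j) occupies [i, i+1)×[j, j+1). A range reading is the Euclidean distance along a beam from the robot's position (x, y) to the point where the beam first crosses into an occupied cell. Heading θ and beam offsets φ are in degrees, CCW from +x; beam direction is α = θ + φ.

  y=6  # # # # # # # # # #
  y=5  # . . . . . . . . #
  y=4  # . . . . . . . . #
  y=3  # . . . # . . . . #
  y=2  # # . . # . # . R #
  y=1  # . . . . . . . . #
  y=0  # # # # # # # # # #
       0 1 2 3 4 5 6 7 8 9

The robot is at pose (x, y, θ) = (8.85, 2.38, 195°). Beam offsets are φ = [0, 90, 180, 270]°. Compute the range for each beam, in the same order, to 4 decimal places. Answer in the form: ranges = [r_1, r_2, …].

ranges = [5.3319, 0.5796, 0.1553, 3.7477]

beam 1: φ=0°, α=195°
  direction (-0.9659, -0.2588); cell (8,2); t to first gridline: x 0.8800, y 1.4682 (then +1.0353 / +3.8637)
    (7,2) via x @ 0.8800
    (7,1) via y @ 1.4682
    (6,1) via x @ 1.9153
    (5,1) via x @ 2.9505
    (4,1) via x @ 3.9858
    (3,1) via x @ 5.0211
    (3,0) via y @ 5.3319  # hit
  → r_1 = 5.3319
beam 2: φ=90°, α=285°
  direction (0.2588, -0.9659); cell (8,2); t to first gridline: x 0.5796, y 0.3934 (then +3.8637 / +1.0353)
    (8,1) via y @ 0.3934
    (9,1) via x @ 0.5796  # hit
  → r_2 = 0.5796
beam 3: φ=180°, α=15°
  direction (0.9659, 0.2588); cell (8,2); t to first gridline: x 0.1553, y 2.3955 (then +1.0353 / +3.8637)
    (9,2) via x @ 0.1553  # hit
  → r_3 = 0.1553
beam 4: φ=270°, α=105°
  direction (-0.2588, 0.9659); cell (8,2); t to first gridline: x 3.2841, y 0.6419 (then +3.8637 / +1.0353)
    (8,3) via y @ 0.6419
    (8,4) via y @ 1.6771
    (8,5) via y @ 2.7124
    (7,5) via x @ 3.2841
    (7,6) via y @ 3.7477  # hit
  → r_4 = 3.7477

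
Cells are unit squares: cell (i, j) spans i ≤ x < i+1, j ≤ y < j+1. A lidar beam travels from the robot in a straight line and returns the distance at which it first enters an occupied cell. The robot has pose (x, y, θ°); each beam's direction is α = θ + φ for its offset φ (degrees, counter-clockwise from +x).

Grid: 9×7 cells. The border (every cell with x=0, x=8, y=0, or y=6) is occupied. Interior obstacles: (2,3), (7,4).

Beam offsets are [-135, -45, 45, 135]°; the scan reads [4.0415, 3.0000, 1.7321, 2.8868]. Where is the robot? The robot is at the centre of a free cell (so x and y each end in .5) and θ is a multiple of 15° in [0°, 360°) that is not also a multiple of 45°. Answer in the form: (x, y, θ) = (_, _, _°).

(x, y, θ) = (5.5, 2.5, 255°)

Enumerate (i+0.5, j+0.5, θ) over the 33 free cells and 16 admissible headings. For each, cast all 4 beams and compare to the given ranges.
  (3.5, 5.5, 30°): beam 1 = 1.9319 ≠ 4.0415 ✗
  (5.5, 5.5, 75°): beam 1 = 5.0000 ≠ 4.0415 ✗
  (3.5, 1.5, 285°): beam 1 = 2.8868 ≠ 4.0415 ✗
  (2.5, 2.5, 255°): beam 1 = 0.5774 ≠ 4.0415 ✗
  …
  (5.5, 2.5, 255°): r_1=4.0415, r_2=3.0000, r_3=1.7321, r_4=2.8868 — all match ✓
Unique over the lattice → pose = (5.5, 2.5, 255°).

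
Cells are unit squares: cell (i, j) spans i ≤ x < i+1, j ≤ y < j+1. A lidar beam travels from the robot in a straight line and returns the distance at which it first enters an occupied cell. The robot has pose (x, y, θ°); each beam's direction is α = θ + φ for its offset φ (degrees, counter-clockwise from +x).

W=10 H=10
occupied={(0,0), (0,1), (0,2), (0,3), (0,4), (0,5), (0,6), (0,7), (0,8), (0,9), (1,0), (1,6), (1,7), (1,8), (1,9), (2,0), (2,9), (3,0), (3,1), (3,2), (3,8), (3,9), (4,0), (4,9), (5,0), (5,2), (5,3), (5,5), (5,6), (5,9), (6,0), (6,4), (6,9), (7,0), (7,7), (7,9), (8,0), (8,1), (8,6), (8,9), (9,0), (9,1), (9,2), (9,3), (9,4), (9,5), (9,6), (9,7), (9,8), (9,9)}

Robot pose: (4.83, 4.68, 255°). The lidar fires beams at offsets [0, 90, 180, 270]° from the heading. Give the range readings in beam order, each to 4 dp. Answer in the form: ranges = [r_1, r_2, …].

beam 1: φ=0°, α=255°
  dir = (cos 255°, sin 255°) = (-0.2588, -0.9659); from cell (4,4)
  next x-line at t=3.2069, next y-line at t=0.7040; Δt_x=3.8637, Δt_y=1.0353
    y: enter (4,3) at t=0.7040
    y: enter (4,2) at t=1.7393
    y: enter (4,1) at t=2.7745
    x: enter (3,1) at t=3.2069 ← occupied
  → r_1 = 3.2069
beam 2: φ=90°, α=345°
  dir = (cos 345°, sin 345°) = (0.9659, -0.2588); from cell (4,4)
  next x-line at t=0.1760, next y-line at t=2.6273; Δt_x=1.0353, Δt_y=3.8637
    x: enter (5,4) at t=0.1760
    x: enter (6,4) at t=1.2113 ← occupied
  → r_2 = 1.2113
beam 3: φ=180°, α=75°
  dir = (cos 75°, sin 75°) = (0.2588, 0.9659); from cell (4,4)
  next x-line at t=0.6568, next y-line at t=0.3313; Δt_x=3.8637, Δt_y=1.0353
    y: enter (4,5) at t=0.3313
    x: enter (5,5) at t=0.6568 ← occupied
  → r_3 = 0.6568
beam 4: φ=270°, α=165°
  dir = (cos 165°, sin 165°) = (-0.9659, 0.2588); from cell (4,4)
  next x-line at t=0.8593, next y-line at t=1.2364; Δt_x=1.0353, Δt_y=3.8637
    x: enter (3,4) at t=0.8593
    y: enter (3,5) at t=1.2364
    x: enter (2,5) at t=1.8946
    x: enter (1,5) at t=2.9298
    x: enter (0,5) at t=3.9651 ← occupied
  → r_4 = 3.9651

ranges = [3.2069, 1.2113, 0.6568, 3.9651]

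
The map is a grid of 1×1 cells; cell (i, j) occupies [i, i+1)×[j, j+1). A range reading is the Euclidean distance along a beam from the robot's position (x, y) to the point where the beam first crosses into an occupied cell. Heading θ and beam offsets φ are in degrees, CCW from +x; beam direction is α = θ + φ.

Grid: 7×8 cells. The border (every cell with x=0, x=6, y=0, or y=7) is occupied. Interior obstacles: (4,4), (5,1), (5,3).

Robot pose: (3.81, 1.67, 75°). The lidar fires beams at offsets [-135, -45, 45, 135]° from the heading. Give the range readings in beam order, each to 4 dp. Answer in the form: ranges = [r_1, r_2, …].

ranges = [0.7736, 2.5288, 5.6200, 1.3400]

beam 1: φ=-135°, α=300°
  direction (0.5000, -0.8660); cell (3,1); t to first gridline: x 0.3800, y 0.7736 (then +2.0000 / +1.1547)
    (4,1) via x @ 0.3800
    (4,0) via y @ 0.7736  # hit
  → r_1 = 0.7736
beam 2: φ=-45°, α=30°
  direction (0.8660, 0.5000); cell (3,1); t to first gridline: x 0.2194, y 0.6600 (then +1.1547 / +2.0000)
    (4,1) via x @ 0.2194
    (4,2) via y @ 0.6600
    (5,2) via x @ 1.3741
    (6,2) via x @ 2.5288  # hit
  → r_2 = 2.5288
beam 3: φ=45°, α=120°
  direction (-0.5000, 0.8660); cell (3,1); t to first gridline: x 1.6200, y 0.3811 (then +2.0000 / +1.1547)
    (3,2) via y @ 0.3811
    (3,3) via y @ 1.5358
    (2,3) via x @ 1.6200
    (2,4) via y @ 2.6905
    (1,4) via x @ 3.6200
    (1,5) via y @ 3.8452
    (1,6) via y @ 4.9999
    (0,6) via x @ 5.6200  # hit
  → r_3 = 5.6200
beam 4: φ=135°, α=210°
  direction (-0.8660, -0.5000); cell (3,1); t to first gridline: x 0.9353, y 1.3400 (then +1.1547 / +2.0000)
    (2,1) via x @ 0.9353
    (2,0) via y @ 1.3400  # hit
  → r_4 = 1.3400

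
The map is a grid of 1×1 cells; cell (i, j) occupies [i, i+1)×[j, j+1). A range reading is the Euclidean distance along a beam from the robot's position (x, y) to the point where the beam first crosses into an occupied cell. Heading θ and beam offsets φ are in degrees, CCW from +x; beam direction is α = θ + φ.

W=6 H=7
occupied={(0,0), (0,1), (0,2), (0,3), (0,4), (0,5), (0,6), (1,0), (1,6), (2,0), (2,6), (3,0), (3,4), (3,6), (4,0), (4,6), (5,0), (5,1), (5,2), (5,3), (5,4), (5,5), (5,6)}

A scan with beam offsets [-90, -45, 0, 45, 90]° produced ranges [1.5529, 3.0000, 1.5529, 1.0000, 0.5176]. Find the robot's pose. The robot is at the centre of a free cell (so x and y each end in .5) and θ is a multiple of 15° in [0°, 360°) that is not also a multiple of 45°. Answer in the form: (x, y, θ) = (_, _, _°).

Enumerate (i+0.5, j+0.5, θ) over the 19 free cells and 16 admissible headings. For each, cast all 5 beams and compare to the given ranges.
  (4.5, 1.5, 300°): beam 1 = 1.0000 ≠ 1.5529 ✗
  (1.5, 4.5, 240°): beam 1 = 0.5774 ≠ 1.5529 ✗
  (3.5, 3.5, 75°): beam 2 = 1.7321 ≠ 3.0000 ✗
  …
  (1.5, 4.5, 75°): r_1=1.5529, r_2=3.0000, r_3=1.5529, r_4=1.0000, r_5=0.5176 — all match ✓
No second candidate reproduces the full scan.

(x, y, θ) = (1.5, 4.5, 75°)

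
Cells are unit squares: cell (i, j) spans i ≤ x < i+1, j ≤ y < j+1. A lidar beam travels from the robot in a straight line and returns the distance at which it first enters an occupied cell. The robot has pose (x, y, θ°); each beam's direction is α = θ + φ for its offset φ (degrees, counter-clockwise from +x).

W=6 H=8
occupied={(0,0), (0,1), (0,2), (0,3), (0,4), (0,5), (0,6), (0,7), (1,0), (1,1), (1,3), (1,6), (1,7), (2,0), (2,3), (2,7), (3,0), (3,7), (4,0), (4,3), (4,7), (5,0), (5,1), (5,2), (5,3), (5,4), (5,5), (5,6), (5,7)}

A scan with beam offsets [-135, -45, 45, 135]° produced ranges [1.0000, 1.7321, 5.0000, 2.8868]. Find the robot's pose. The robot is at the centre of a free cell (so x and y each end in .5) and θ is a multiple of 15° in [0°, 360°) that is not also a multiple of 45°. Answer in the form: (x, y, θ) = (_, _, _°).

Candidates: 19 free-cell centres × 16 headings = 304 poses. Raycast each; keep the one whose scan matches to 4 dp.
  (3.5, 5.5, 30°): beam 1 = 1.9319 ≠ 1.0000 ✗
  (1.5, 2.5, 165°): beam 2 = 0.5774 ≠ 1.7321 ✗
  (4.5, 6.5, 105°): beam 1 = 0.5774 ≠ 1.0000 ✗
  …
  (2.5, 5.5, 255°): r_1=1.0000, r_2=1.7321, r_3=5.0000, r_4=2.8868 — all match ✓
No second candidate reproduces the full scan.

(x, y, θ) = (2.5, 5.5, 255°)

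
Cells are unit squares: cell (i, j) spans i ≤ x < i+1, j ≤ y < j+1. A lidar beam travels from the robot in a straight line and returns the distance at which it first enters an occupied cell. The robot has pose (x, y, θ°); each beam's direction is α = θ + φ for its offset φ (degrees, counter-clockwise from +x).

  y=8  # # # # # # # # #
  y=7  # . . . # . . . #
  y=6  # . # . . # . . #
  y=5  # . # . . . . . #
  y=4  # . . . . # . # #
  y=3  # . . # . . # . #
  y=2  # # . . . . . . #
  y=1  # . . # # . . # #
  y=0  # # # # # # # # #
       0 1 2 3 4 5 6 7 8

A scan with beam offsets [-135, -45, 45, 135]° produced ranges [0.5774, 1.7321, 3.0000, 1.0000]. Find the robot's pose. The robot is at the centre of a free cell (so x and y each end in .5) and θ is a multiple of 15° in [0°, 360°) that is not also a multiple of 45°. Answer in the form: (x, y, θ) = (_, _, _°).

Candidates: 37 free-cell centres × 16 headings = 592 poses. Raycast each; keep the one whose scan matches to 4 dp.
  (2.5, 2.5, 330°): beam 1 = 0.5176 ≠ 0.5774 ✗
  (7.5, 6.5, 60°): beam 1 = 1.5529 ≠ 0.5774 ✗
  (3.5, 7.5, 120°): beam 1 = 0.5176 ≠ 0.5774 ✗
  (2.5, 1.5, 240°): beam 1 = 5.7956 ≠ 0.5774 ✗
  …
  (4.5, 3.5, 285°): r_1=0.5774, r_2=1.7321, r_3=3.0000, r_4=1.0000 — all match ✓
Unique over the lattice → pose = (4.5, 3.5, 285°).

(x, y, θ) = (4.5, 3.5, 285°)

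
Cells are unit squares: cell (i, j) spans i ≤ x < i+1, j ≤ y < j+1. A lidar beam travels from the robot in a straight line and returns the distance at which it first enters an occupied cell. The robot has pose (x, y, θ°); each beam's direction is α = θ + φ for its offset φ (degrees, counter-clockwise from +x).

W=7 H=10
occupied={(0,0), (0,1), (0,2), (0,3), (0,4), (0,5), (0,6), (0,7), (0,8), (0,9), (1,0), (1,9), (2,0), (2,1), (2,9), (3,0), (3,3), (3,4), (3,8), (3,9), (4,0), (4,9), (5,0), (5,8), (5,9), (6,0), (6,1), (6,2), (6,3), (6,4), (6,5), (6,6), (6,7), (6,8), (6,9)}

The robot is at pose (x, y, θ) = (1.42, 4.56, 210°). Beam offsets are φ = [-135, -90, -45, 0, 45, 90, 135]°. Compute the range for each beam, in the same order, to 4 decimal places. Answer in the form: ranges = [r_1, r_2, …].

beam 1: φ=-135°, α=75°
  dir = (cos 75°, sin 75°) = (0.2588, 0.9659); from cell (1,4)
  next x-line at t=2.2409, next y-line at t=0.4555; Δt_x=3.8637, Δt_y=1.0353
    y: enter (1,5) at t=0.4555
    y: enter (1,6) at t=1.4908
    x: enter (2,6) at t=2.2409
    y: enter (2,7) at t=2.5261
    y: enter (2,8) at t=3.5614
    y: enter (2,9) at t=4.5966 ← occupied
  → r_1 = 4.5966
beam 2: φ=-90°, α=120°
  dir = (cos 120°, sin 120°) = (-0.5000, 0.8660); from cell (1,4)
  next x-line at t=0.8400, next y-line at t=0.5081; Δt_x=2.0000, Δt_y=1.1547
    y: enter (1,5) at t=0.5081
    x: enter (0,5) at t=0.8400 ← occupied
  → r_2 = 0.8400
beam 3: φ=-45°, α=165°
  dir = (cos 165°, sin 165°) = (-0.9659, 0.2588); from cell (1,4)
  next x-line at t=0.4348, next y-line at t=1.7000; Δt_x=1.0353, Δt_y=3.8637
    x: enter (0,4) at t=0.4348 ← occupied
  → r_3 = 0.4348
beam 4: φ=0°, α=210°
  dir = (cos 210°, sin 210°) = (-0.8660, -0.5000); from cell (1,4)
  next x-line at t=0.4850, next y-line at t=1.1200; Δt_x=1.1547, Δt_y=2.0000
    x: enter (0,4) at t=0.4850 ← occupied
  → r_4 = 0.4850
beam 5: φ=45°, α=255°
  dir = (cos 255°, sin 255°) = (-0.2588, -0.9659); from cell (1,4)
  next x-line at t=1.6228, next y-line at t=0.5798; Δt_x=3.8637, Δt_y=1.0353
    y: enter (1,3) at t=0.5798
    y: enter (1,2) at t=1.6150
    x: enter (0,2) at t=1.6228 ← occupied
  → r_5 = 1.6228
beam 6: φ=90°, α=300°
  dir = (cos 300°, sin 300°) = (0.5000, -0.8660); from cell (1,4)
  next x-line at t=1.1600, next y-line at t=0.6466; Δt_x=2.0000, Δt_y=1.1547
    y: enter (1,3) at t=0.6466
    x: enter (2,3) at t=1.1600
    y: enter (2,2) at t=1.8013
    y: enter (2,1) at t=2.9560 ← occupied
  → r_6 = 2.9560
beam 7: φ=135°, α=345°
  dir = (cos 345°, sin 345°) = (0.9659, -0.2588); from cell (1,4)
  next x-line at t=0.6005, next y-line at t=2.1637; Δt_x=1.0353, Δt_y=3.8637
    x: enter (2,4) at t=0.6005
    x: enter (3,4) at t=1.6357 ← occupied
  → r_7 = 1.6357

ranges = [4.5966, 0.8400, 0.4348, 0.4850, 1.6228, 2.9560, 1.6357]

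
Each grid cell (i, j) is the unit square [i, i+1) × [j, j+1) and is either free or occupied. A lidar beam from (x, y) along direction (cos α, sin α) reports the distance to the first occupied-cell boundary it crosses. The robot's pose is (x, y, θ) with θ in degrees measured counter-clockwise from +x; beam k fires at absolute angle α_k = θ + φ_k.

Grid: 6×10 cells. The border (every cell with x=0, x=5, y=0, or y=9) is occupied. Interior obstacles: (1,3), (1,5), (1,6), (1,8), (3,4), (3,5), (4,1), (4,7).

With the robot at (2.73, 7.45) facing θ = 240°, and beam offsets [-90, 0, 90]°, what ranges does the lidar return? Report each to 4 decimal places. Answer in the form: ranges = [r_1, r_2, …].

ranges = [1.1000, 1.4600, 2.6212]

beam 1: φ=-90°, α=150°
  dir = (cos 150°, sin 150°) = (-0.8660, 0.5000); from cell (2,7)
  next x-line at t=0.8429, next y-line at t=1.1000; Δt_x=1.1547, Δt_y=2.0000
    x: enter (1,7) at t=0.8429
    y: enter (1,8) at t=1.1000 ← occupied
  → r_1 = 1.1000
beam 2: φ=0°, α=240°
  dir = (cos 240°, sin 240°) = (-0.5000, -0.8660); from cell (2,7)
  next x-line at t=1.4600, next y-line at t=0.5196; Δt_x=2.0000, Δt_y=1.1547
    y: enter (2,6) at t=0.5196
    x: enter (1,6) at t=1.4600 ← occupied
  → r_2 = 1.4600
beam 3: φ=90°, α=330°
  dir = (cos 330°, sin 330°) = (0.8660, -0.5000); from cell (2,7)
  next x-line at t=0.3118, next y-line at t=0.9000; Δt_x=1.1547, Δt_y=2.0000
    x: enter (3,7) at t=0.3118
    y: enter (3,6) at t=0.9000
    x: enter (4,6) at t=1.4665
    x: enter (5,6) at t=2.6212 ← occupied
  → r_3 = 2.6212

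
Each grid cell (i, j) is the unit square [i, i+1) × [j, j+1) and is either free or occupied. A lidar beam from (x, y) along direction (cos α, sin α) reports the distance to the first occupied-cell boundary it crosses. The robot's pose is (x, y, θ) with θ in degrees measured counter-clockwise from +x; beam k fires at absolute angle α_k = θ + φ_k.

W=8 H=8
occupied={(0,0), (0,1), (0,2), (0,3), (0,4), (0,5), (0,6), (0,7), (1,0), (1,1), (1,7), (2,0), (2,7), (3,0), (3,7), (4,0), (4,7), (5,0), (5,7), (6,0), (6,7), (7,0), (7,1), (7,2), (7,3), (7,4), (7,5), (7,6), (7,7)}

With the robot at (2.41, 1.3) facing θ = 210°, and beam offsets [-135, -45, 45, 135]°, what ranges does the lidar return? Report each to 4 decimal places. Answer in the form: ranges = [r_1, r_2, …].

beam 1: φ=-135°, α=75°
  cosα=0.2588 sinα=0.9659 | (2,1) | tMaxX 2.2796 tMaxY 0.7247 | tΔX 3.8637 tΔY 1.0353
    t=0.7247 [y] (2,2)
    t=1.7600 [y] (2,3)
    t=2.2796 [x] (3,3)
    t=2.7952 [y] (3,4)
    t=3.8305 [y] (3,5)
    t=4.8658 [y] (3,6)
    t=5.9011 [y] (3,7) — stop
  → r_1 = 5.9011
beam 2: φ=-45°, α=165°
  cosα=-0.9659 sinα=0.2588 | (2,1) | tMaxX 0.4245 tMaxY 2.7046 | tΔX 1.0353 tΔY 3.8637
    t=0.4245 [x] (1,1) — stop
  → r_2 = 0.4245
beam 3: φ=45°, α=255°
  cosα=-0.2588 sinα=-0.9659 | (2,1) | tMaxX 1.5841 tMaxY 0.3106 | tΔX 3.8637 tΔY 1.0353
    t=0.3106 [y] (2,0) — stop
  → r_3 = 0.3106
beam 4: φ=135°, α=345°
  cosα=0.9659 sinα=-0.2588 | (2,1) | tMaxX 0.6108 tMaxY 1.1591 | tΔX 1.0353 tΔY 3.8637
    t=0.6108 [x] (3,1)
    t=1.1591 [y] (3,0) — stop
  → r_4 = 1.1591

ranges = [5.9011, 0.4245, 0.3106, 1.1591]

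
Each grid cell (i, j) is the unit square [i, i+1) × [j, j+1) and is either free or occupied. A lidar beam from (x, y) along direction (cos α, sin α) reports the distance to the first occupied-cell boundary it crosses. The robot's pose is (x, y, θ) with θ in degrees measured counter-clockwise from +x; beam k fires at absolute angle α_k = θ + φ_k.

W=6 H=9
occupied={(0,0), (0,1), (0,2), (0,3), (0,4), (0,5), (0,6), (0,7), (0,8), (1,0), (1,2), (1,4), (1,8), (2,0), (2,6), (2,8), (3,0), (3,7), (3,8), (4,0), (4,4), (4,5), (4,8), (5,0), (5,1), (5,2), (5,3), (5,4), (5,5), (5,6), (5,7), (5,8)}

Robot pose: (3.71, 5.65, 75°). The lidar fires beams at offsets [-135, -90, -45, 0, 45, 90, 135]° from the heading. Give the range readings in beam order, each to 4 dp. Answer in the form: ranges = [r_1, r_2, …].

beam 1: φ=-135°, α=300°
  dir = (cos 300°, sin 300°) = (0.5000, -0.8660); from cell (3,5)
  next x-line at t=0.5800, next y-line at t=0.7506; Δt_x=2.0000, Δt_y=1.1547
    x: enter (4,5) at t=0.5800 ← occupied
  → r_1 = 0.5800
beam 2: φ=-90°, α=345°
  dir = (cos 345°, sin 345°) = (0.9659, -0.2588); from cell (3,5)
  next x-line at t=0.3002, next y-line at t=2.5114; Δt_x=1.0353, Δt_y=3.8637
    x: enter (4,5) at t=0.3002 ← occupied
  → r_2 = 0.3002
beam 3: φ=-45°, α=30°
  dir = (cos 30°, sin 30°) = (0.8660, 0.5000); from cell (3,5)
  next x-line at t=0.3349, next y-line at t=0.7000; Δt_x=1.1547, Δt_y=2.0000
    x: enter (4,5) at t=0.3349 ← occupied
  → r_3 = 0.3349
beam 4: φ=0°, α=75°
  dir = (cos 75°, sin 75°) = (0.2588, 0.9659); from cell (3,5)
  next x-line at t=1.1205, next y-line at t=0.3623; Δt_x=3.8637, Δt_y=1.0353
    y: enter (3,6) at t=0.3623
    x: enter (4,6) at t=1.1205
    y: enter (4,7) at t=1.3976
    y: enter (4,8) at t=2.4329 ← occupied
  → r_4 = 2.4329
beam 5: φ=45°, α=120°
  dir = (cos 120°, sin 120°) = (-0.5000, 0.8660); from cell (3,5)
  next x-line at t=1.4200, next y-line at t=0.4041; Δt_x=2.0000, Δt_y=1.1547
    y: enter (3,6) at t=0.4041
    x: enter (2,6) at t=1.4200 ← occupied
  → r_5 = 1.4200
beam 6: φ=90°, α=165°
  dir = (cos 165°, sin 165°) = (-0.9659, 0.2588); from cell (3,5)
  next x-line at t=0.7350, next y-line at t=1.3523; Δt_x=1.0353, Δt_y=3.8637
    x: enter (2,5) at t=0.7350
    y: enter (2,6) at t=1.3523 ← occupied
  → r_6 = 1.3523
beam 7: φ=135°, α=210°
  dir = (cos 210°, sin 210°) = (-0.8660, -0.5000); from cell (3,5)
  next x-line at t=0.8198, next y-line at t=1.3000; Δt_x=1.1547, Δt_y=2.0000
    x: enter (2,5) at t=0.8198
    y: enter (2,4) at t=1.3000
    x: enter (1,4) at t=1.9745 ← occupied
  → r_7 = 1.9745

ranges = [0.5800, 0.3002, 0.3349, 2.4329, 1.4200, 1.3523, 1.9745]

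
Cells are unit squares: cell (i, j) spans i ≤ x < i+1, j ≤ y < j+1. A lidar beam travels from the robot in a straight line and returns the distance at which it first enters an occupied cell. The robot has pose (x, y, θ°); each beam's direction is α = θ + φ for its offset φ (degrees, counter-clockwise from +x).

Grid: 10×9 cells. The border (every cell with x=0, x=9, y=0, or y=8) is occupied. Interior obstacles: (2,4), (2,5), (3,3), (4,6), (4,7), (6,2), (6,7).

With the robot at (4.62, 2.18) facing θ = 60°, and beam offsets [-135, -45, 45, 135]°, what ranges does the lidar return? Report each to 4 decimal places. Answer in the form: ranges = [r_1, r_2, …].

beam 1: φ=-135°, α=285°
  cosα=0.2588 sinα=-0.9659 | (4,2) | tMaxX 1.4682 tMaxY 0.1863 | tΔX 3.8637 tΔY 1.0353
    t=0.1863 [y] (4,1)
    t=1.2216 [y] (4,0) — stop
  → r_1 = 1.2216
beam 2: φ=-45°, α=15°
  cosα=0.9659 sinα=0.2588 | (4,2) | tMaxX 0.3934 tMaxY 3.1682 | tΔX 1.0353 tΔY 3.8637
    t=0.3934 [x] (5,2)
    t=1.4287 [x] (6,2) — stop
  → r_2 = 1.4287
beam 3: φ=45°, α=105°
  cosα=-0.2588 sinα=0.9659 | (4,2) | tMaxX 2.3955 tMaxY 0.8489 | tΔX 3.8637 tΔY 1.0353
    t=0.8489 [y] (4,3)
    t=1.8842 [y] (4,4)
    t=2.3955 [x] (3,4)
    t=2.9195 [y] (3,5)
    t=3.9548 [y] (3,6)
    t=4.9900 [y] (3,7)
    t=6.0253 [y] (3,8) — stop
  → r_3 = 6.0253
beam 4: φ=135°, α=195°
  cosα=-0.9659 sinα=-0.2588 | (4,2) | tMaxX 0.6419 tMaxY 0.6955 | tΔX 1.0353 tΔY 3.8637
    t=0.6419 [x] (3,2)
    t=0.6955 [y] (3,1)
    t=1.6771 [x] (2,1)
    t=2.7124 [x] (1,1)
    t=3.7477 [x] (0,1) — stop
  → r_4 = 3.7477

ranges = [1.2216, 1.4287, 6.0253, 3.7477]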